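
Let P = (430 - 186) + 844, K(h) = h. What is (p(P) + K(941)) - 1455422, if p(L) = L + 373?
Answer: -1453020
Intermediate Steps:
P = 1088 (P = 244 + 844 = 1088)
p(L) = 373 + L
(p(P) + K(941)) - 1455422 = ((373 + 1088) + 941) - 1455422 = (1461 + 941) - 1455422 = 2402 - 1455422 = -1453020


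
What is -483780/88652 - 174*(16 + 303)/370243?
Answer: -1586524797/282955021 ≈ -5.6070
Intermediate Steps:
-483780/88652 - 174*(16 + 303)/370243 = -483780*1/88652 - 174*319*(1/370243) = -120945/22163 - 55506*1/370243 = -120945/22163 - 1914/12767 = -1586524797/282955021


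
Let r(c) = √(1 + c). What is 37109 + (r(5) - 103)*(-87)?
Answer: 46070 - 87*√6 ≈ 45857.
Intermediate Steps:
37109 + (r(5) - 103)*(-87) = 37109 + (√(1 + 5) - 103)*(-87) = 37109 + (√6 - 103)*(-87) = 37109 + (-103 + √6)*(-87) = 37109 + (8961 - 87*√6) = 46070 - 87*√6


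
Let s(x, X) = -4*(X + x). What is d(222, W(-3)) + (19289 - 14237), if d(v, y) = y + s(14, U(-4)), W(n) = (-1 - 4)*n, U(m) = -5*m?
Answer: 4931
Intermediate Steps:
W(n) = -5*n
s(x, X) = -4*X - 4*x
d(v, y) = -136 + y (d(v, y) = y + (-(-20)*(-4) - 4*14) = y + (-4*20 - 56) = y + (-80 - 56) = y - 136 = -136 + y)
d(222, W(-3)) + (19289 - 14237) = (-136 - 5*(-3)) + (19289 - 14237) = (-136 + 15) + 5052 = -121 + 5052 = 4931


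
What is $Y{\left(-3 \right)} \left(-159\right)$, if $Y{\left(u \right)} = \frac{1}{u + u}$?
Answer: $\frac{53}{2} \approx 26.5$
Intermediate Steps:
$Y{\left(u \right)} = \frac{1}{2 u}$
$Y{\left(-3 \right)} \left(-159\right) = \frac{1}{2 \left(-3\right)} \left(-159\right) = \frac{1}{2} \left(- \frac{1}{3}\right) \left(-159\right) = \left(- \frac{1}{6}\right) \left(-159\right) = \frac{53}{2}$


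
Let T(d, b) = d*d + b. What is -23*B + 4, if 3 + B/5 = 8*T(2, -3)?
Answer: -571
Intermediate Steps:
T(d, b) = b + d² (T(d, b) = d² + b = b + d²)
B = 25 (B = -15 + 5*(8*(-3 + 2²)) = -15 + 5*(8*(-3 + 4)) = -15 + 5*(8*1) = -15 + 5*8 = -15 + 40 = 25)
-23*B + 4 = -23*25 + 4 = -575 + 4 = -571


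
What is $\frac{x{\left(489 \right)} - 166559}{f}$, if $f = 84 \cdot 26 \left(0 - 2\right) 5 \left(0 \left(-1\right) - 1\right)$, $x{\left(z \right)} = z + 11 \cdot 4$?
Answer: $- \frac{3953}{520} \approx -7.6019$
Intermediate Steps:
$x{\left(z \right)} = 44 + z$ ($x{\left(z \right)} = z + 44 = 44 + z$)
$f = 21840$ ($f = 2184 \left(- 2 \cdot 5 \left(0 - 1\right)\right) = 2184 \left(- 2 \cdot 5 \left(-1\right)\right) = 2184 \left(\left(-2\right) \left(-5\right)\right) = 2184 \cdot 10 = 21840$)
$\frac{x{\left(489 \right)} - 166559}{f} = \frac{\left(44 + 489\right) - 166559}{21840} = \left(533 - 166559\right) \frac{1}{21840} = \left(-166026\right) \frac{1}{21840} = - \frac{3953}{520}$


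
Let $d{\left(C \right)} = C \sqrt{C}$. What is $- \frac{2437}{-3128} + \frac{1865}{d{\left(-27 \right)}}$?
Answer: $\frac{2437}{3128} + \frac{1865 i \sqrt{3}}{243} \approx 0.77909 + 13.293 i$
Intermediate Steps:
$d{\left(C \right)} = C^{\frac{3}{2}}$
$- \frac{2437}{-3128} + \frac{1865}{d{\left(-27 \right)}} = - \frac{2437}{-3128} + \frac{1865}{\left(-27\right)^{\frac{3}{2}}} = \left(-2437\right) \left(- \frac{1}{3128}\right) + \frac{1865}{\left(-81\right) i \sqrt{3}} = \frac{2437}{3128} + 1865 \frac{i \sqrt{3}}{243} = \frac{2437}{3128} + \frac{1865 i \sqrt{3}}{243}$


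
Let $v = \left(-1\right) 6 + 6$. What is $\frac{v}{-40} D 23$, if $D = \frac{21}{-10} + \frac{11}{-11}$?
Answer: $0$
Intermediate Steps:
$v = 0$ ($v = -6 + 6 = 0$)
$D = - \frac{31}{10}$ ($D = 21 \left(- \frac{1}{10}\right) + 11 \left(- \frac{1}{11}\right) = - \frac{21}{10} - 1 = - \frac{31}{10} \approx -3.1$)
$\frac{v}{-40} D 23 = \frac{0}{-40} \left(- \frac{31}{10}\right) 23 = 0 \left(- \frac{1}{40}\right) \left(- \frac{31}{10}\right) 23 = 0 \left(- \frac{31}{10}\right) 23 = 0 \cdot 23 = 0$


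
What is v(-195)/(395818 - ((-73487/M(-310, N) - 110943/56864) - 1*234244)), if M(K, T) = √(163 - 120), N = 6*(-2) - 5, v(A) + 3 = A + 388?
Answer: 387090974617885760/1283236372986984546753 - 1049954491996160*√43/1283236372986984546753 ≈ 0.00029629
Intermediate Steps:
v(A) = 385 + A (v(A) = -3 + (A + 388) = -3 + (388 + A) = 385 + A)
N = -17 (N = -12 - 5 = -17)
M(K, T) = √43
v(-195)/(395818 - ((-73487/M(-310, N) - 110943/56864) - 1*234244)) = (385 - 195)/(395818 - ((-73487*√43/43 - 110943/56864) - 1*234244)) = 190/(395818 - ((-1709*√43 - 110943*1/56864) - 234244)) = 190/(395818 - ((-1709*√43 - 110943/56864) - 234244)) = 190/(395818 - ((-110943/56864 - 1709*√43) - 234244)) = 190/(395818 - (-13320161759/56864 - 1709*√43)) = 190/(395818 + (13320161759/56864 + 1709*√43)) = 190/(35827956511/56864 + 1709*√43)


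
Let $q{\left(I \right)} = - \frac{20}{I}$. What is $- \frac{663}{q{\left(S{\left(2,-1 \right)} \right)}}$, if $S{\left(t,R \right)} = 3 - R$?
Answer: $\frac{663}{5} \approx 132.6$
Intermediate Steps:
$- \frac{663}{q{\left(S{\left(2,-1 \right)} \right)}} = - \frac{663}{\left(-20\right) \frac{1}{3 - -1}} = - \frac{663}{\left(-20\right) \frac{1}{3 + 1}} = - \frac{663}{\left(-20\right) \frac{1}{4}} = - \frac{663}{-5} = \left(-663\right) \left(- \frac{1}{5}\right) = \frac{663}{5}$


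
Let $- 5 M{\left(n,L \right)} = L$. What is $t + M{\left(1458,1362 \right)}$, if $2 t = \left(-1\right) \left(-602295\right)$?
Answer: $\frac{3008751}{10} \approx 3.0088 \cdot 10^{5}$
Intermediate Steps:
$M{\left(n,L \right)} = - \frac{L}{5}$
$t = \frac{602295}{2}$ ($t = \frac{\left(-1\right) \left(-602295\right)}{2} = \frac{1}{2} \cdot 602295 = \frac{602295}{2} \approx 3.0115 \cdot 10^{5}$)
$t + M{\left(1458,1362 \right)} = \frac{602295}{2} - \frac{1362}{5} = \frac{3008751}{10}$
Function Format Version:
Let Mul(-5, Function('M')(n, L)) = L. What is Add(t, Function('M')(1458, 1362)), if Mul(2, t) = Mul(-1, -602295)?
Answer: Rational(3008751, 10) ≈ 3.0088e+5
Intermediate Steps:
Function('M')(n, L) = Mul(Rational(-1, 5), L)
t = Rational(602295, 2) (t = Mul(Rational(1, 2), Mul(-1, -602295)) = Mul(Rational(1, 2), 602295) = Rational(602295, 2) ≈ 3.0115e+5)
Add(t, Function('M')(1458, 1362)) = Add(Rational(602295, 2), Mul(Rational(-1, 5), 1362)) = Add(Rational(602295, 2), Rational(-1362, 5)) = Rational(3008751, 10)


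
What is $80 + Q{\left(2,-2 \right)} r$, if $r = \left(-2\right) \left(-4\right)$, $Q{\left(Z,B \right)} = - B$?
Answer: $96$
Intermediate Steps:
$r = 8$
$80 + Q{\left(2,-2 \right)} r = 80 + \left(-1\right) \left(-2\right) 8 = 80 + 2 \cdot 8 = 80 + 16 = 96$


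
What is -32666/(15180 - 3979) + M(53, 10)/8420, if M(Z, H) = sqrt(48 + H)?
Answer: -32666/11201 + sqrt(58)/8420 ≈ -2.9154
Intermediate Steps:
-32666/(15180 - 3979) + M(53, 10)/8420 = -32666/(15180 - 3979) + sqrt(48 + 10)/8420 = -32666/11201 + sqrt(58)*(1/8420) = -32666*1/11201 + sqrt(58)/8420 = -32666/11201 + sqrt(58)/8420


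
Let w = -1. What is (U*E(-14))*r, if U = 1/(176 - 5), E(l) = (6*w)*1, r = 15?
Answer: -10/19 ≈ -0.52632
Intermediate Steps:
E(l) = -6 (E(l) = (6*(-1))*1 = -6*1 = -6)
U = 1/171 ≈ 0.0058480
(U*E(-14))*r = ((1/171)*(-6))*15 = -2/57*15 = -10/19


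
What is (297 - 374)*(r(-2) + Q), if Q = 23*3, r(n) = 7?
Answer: -5852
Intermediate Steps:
Q = 69
(297 - 374)*(r(-2) + Q) = (297 - 374)*(7 + 69) = -77*76 = -5852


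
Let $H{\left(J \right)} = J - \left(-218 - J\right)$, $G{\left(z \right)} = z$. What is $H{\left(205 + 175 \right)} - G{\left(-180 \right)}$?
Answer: $1158$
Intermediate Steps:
$H{\left(J \right)} = 218 + 2 J$ ($H{\left(J \right)} = J + \left(218 + J\right) = 218 + 2 J$)
$H{\left(205 + 175 \right)} - G{\left(-180 \right)} = \left(218 + 2 \left(205 + 175\right)\right) - -180 = \left(218 + 2 \cdot 380\right) + 180 = \left(218 + 760\right) + 180 = 978 + 180 = 1158$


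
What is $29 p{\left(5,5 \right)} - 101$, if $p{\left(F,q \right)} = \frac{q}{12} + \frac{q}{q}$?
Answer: $- \frac{719}{12} \approx -59.917$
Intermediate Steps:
$p{\left(F,q \right)} = 1 + \frac{q}{12}$ ($p{\left(F,q \right)} = q \frac{1}{12} + 1 = \frac{q}{12} + 1 = 1 + \frac{q}{12}$)
$29 p{\left(5,5 \right)} - 101 = 29 \left(1 + \frac{1}{12} \cdot 5\right) - 101 = 29 \left(1 + \frac{5}{12}\right) - 101 = 29 \cdot \frac{17}{12} - 101 = \frac{493}{12} - 101 = - \frac{719}{12}$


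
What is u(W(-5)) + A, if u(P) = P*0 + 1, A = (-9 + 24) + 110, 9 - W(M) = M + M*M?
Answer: 126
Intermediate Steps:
W(M) = 9 - M - M² (W(M) = 9 - (M + M*M) = 9 - (M + M²) = 9 + (-M - M²) = 9 - M - M²)
A = 125 (A = 15 + 110 = 125)
u(P) = 1 (u(P) = 0 + 1 = 1)
u(W(-5)) + A = 1 + 125 = 126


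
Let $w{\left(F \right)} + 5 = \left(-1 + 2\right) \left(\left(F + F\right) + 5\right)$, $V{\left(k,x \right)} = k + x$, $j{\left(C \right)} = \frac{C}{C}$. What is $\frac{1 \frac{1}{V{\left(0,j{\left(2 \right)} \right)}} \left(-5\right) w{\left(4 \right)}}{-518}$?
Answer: $\frac{20}{259} \approx 0.07722$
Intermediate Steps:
$j{\left(C \right)} = 1$
$w{\left(F \right)} = 2 F$ ($w{\left(F \right)} = -5 + \left(-1 + 2\right) \left(\left(F + F\right) + 5\right) = -5 + 1 \left(2 F + 5\right) = -5 + 1 \left(5 + 2 F\right) = -5 + \left(5 + 2 F\right) = 2 F$)
$\frac{1 \frac{1}{V{\left(0,j{\left(2 \right)} \right)}} \left(-5\right) w{\left(4 \right)}}{-518} = \frac{1 \frac{1}{0 + 1} \left(-5\right) 2 \cdot 4}{-518} = 1 \cdot 1^{-1} \left(-5\right) 8 \left(- \frac{1}{518}\right) = 1 \cdot 1 \left(-5\right) 8 \left(- \frac{1}{518}\right) = 1 \left(-5\right) 8 \left(- \frac{1}{518}\right) = \left(-5\right) 8 \left(- \frac{1}{518}\right) = \left(-40\right) \left(- \frac{1}{518}\right) = \frac{20}{259}$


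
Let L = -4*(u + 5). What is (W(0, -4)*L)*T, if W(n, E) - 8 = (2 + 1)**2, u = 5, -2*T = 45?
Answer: 15300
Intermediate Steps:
T = -45/2 (T = -1/2*45 = -45/2 ≈ -22.500)
W(n, E) = 17 (W(n, E) = 8 + (2 + 1)**2 = 8 + 3**2 = 8 + 9 = 17)
L = -40 (L = -4*(5 + 5) = -4*10 = -40)
(W(0, -4)*L)*T = (17*(-40))*(-45/2) = -680*(-45/2) = 15300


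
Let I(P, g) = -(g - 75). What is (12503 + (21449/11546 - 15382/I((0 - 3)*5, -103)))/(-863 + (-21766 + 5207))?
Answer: -12761116457/17902742668 ≈ -0.71280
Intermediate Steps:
I(P, g) = 75 - g (I(P, g) = -(-75 + g) = 75 - g)
(12503 + (21449/11546 - 15382/I((0 - 3)*5, -103)))/(-863 + (-21766 + 5207)) = (12503 + (21449/11546 - 15382/(75 - 1*(-103))))/(-863 + (-21766 + 5207)) = (12503 + (21449*(1/11546) - 15382/(75 + 103)))/(-863 - 16559) = (12503 + (21449/11546 - 15382/178))/(-17422) = (12503 + (21449/11546 - 15382*1/178))*(-1/17422) = (12503 + (21449/11546 - 7691/89))*(-1/17422) = (12503 - 86891325/1027594)*(-1/17422) = (12761116457/1027594)*(-1/17422) = -12761116457/17902742668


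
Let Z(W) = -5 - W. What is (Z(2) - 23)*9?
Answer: -270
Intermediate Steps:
(Z(2) - 23)*9 = ((-5 - 1*2) - 23)*9 = ((-5 - 2) - 23)*9 = (-7 - 23)*9 = -30*9 = -270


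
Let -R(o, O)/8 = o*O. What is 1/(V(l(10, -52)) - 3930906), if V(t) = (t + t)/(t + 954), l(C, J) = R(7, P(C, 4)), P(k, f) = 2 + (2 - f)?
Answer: -1/3930906 ≈ -2.5439e-7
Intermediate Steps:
P(k, f) = 4 - f
R(o, O) = -8*O*o (R(o, O) = -8*o*O = -8*O*o)
l(C, J) = 0 (l(C, J) = -8*(4 - 1*4)*7 = -8*(4 - 4)*7 = -8*0*7 = 0)
V(t) = 2*t/(954 + t) (V(t) = (2*t)/(954 + t) = 2*t/(954 + t))
1/(V(l(10, -52)) - 3930906) = 1/(2*0/(954 + 0) - 3930906) = 1/(2*0/954 - 3930906) = 1/(2*0*(1/954) - 3930906) = 1/(0 - 3930906) = 1/(-3930906) = -1/3930906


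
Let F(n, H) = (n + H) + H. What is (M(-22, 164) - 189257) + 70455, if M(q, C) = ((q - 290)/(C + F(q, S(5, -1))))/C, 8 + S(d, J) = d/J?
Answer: -282511195/2378 ≈ -1.1880e+5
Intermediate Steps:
S(d, J) = -8 + d/J
F(n, H) = n + 2*H (F(n, H) = (H + n) + H = n + 2*H)
M(q, C) = (-290 + q)/(C*(-26 + C + q)) (M(q, C) = ((q - 290)/(C + (q + 2*(-8 + 5/(-1)))))/C = ((-290 + q)/(C + (q + 2*(-8 + 5*(-1)))))/C = ((-290 + q)/(C + (q + 2*(-8 - 5))))/C = ((-290 + q)/(C + (q + 2*(-13))))/C = ((-290 + q)/(C + (q - 26)))/C = ((-290 + q)/(C + (-26 + q)))/C = ((-290 + q)/(-26 + C + q))/C = (-290 + q)/(C*(-26 + C + q)))
(M(-22, 164) - 189257) + 70455 = ((-290 - 22)/(164*(-26 + 164 - 22)) - 189257) + 70455 = ((1/164)*(-312)/116 - 189257) + 70455 = ((1/164)*(1/116)*(-312) - 189257) + 70455 = (-39/2378 - 189257) + 70455 = -450053185/2378 + 70455 = -282511195/2378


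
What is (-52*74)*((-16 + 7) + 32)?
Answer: -88504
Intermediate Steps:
(-52*74)*((-16 + 7) + 32) = -3848*(-9 + 32) = -3848*23 = -88504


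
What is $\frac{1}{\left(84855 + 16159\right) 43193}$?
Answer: $\frac{1}{4363097702} \approx 2.2919 \cdot 10^{-10}$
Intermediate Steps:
$\frac{1}{\left(84855 + 16159\right) 43193} = \frac{1}{101014} \cdot \frac{1}{43193} = \frac{1}{4363097702}$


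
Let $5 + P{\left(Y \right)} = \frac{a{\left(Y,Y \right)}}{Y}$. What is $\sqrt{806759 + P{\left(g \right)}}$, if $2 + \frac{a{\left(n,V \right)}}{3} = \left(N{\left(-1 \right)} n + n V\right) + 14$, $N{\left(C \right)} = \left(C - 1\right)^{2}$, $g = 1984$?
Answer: $\frac{3 \sqrt{1388483583}}{124} \approx 901.51$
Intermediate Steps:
$N{\left(C \right)} = \left(-1 + C\right)^{2}$
$a{\left(n,V \right)} = 36 + 12 n + 3 V n$ ($a{\left(n,V \right)} = -6 + 3 \left(\left(\left(-1 - 1\right)^{2} n + n V\right) + 14\right) = -6 + 3 \left(\left(\left(-2\right)^{2} n + V n\right) + 14\right) = -6 + 3 \left(\left(4 n + V n\right) + 14\right) = -6 + 3 \left(14 + 4 n + V n\right) = -6 + \left(42 + 12 n + 3 V n\right) = 36 + 12 n + 3 V n$)
$P{\left(Y \right)} = -5 + \frac{36 + 3 Y^{2} + 12 Y}{Y}$ ($P{\left(Y \right)} = -5 + \frac{36 + 12 Y + 3 Y Y}{Y} = -5 + \frac{36 + 12 Y + 3 Y^{2}}{Y} = -5 + \frac{36 + 3 Y^{2} + 12 Y}{Y}$)
$\sqrt{806759 + P{\left(g \right)}} = \sqrt{806759 + \left(7 + 3 \cdot 1984 + \frac{36}{1984}\right)} = \sqrt{806759 + \left(7 + 5952 + 36 \cdot \frac{1}{1984}\right)} = \sqrt{806759 + \left(7 + 5952 + \frac{9}{496}\right)} = \sqrt{806759 + \frac{2955673}{496}} = \sqrt{\frac{403108137}{496}} = \frac{3 \sqrt{1388483583}}{124}$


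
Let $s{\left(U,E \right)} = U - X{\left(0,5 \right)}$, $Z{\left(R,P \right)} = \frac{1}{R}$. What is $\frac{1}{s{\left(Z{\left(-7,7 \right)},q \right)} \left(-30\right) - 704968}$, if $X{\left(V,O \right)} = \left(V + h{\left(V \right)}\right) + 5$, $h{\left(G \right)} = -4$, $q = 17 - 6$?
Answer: $- \frac{7}{4934536} \approx -1.4186 \cdot 10^{-6}$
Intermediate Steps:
$q = 11$ ($q = 17 - 6 = 11$)
$X{\left(V,O \right)} = 1 + V$ ($X{\left(V,O \right)} = \left(V - 4\right) + 5 = \left(-4 + V\right) + 5 = 1 + V$)
$s{\left(U,E \right)} = -1 + U$ ($s{\left(U,E \right)} = U - \left(1 + 0\right) = U - 1 = -1 + U$)
$\frac{1}{s{\left(Z{\left(-7,7 \right)},q \right)} \left(-30\right) - 704968} = \frac{1}{\left(-1 + \frac{1}{-7}\right) \left(-30\right) - 704968} = \frac{1}{\left(-1 - \frac{1}{7}\right) \left(-30\right) - 704968} = \frac{1}{\left(- \frac{8}{7}\right) \left(-30\right) - 704968} = \frac{1}{\frac{240}{7} - 704968} = \frac{1}{- \frac{4934536}{7}} = - \frac{7}{4934536}$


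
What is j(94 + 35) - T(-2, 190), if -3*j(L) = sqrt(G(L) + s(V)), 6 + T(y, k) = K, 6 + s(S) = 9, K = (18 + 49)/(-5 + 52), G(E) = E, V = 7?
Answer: 215/47 - 2*sqrt(33)/3 ≈ 0.74476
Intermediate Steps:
K = 67/47 ≈ 1.4255
s(S) = 3 (s(S) = -6 + 9 = 3)
T(y, k) = -215/47 (T(y, k) = -6 + 67/47 = -215/47)
j(L) = -sqrt(3 + L)/3 (j(L) = -sqrt(L + 3)/3 = -sqrt(3 + L)/3)
j(94 + 35) - T(-2, 190) = -sqrt(3 + (94 + 35))/3 - 1*(-215/47) = -sqrt(3 + 129)/3 + 215/47 = -2*sqrt(33)/3 + 215/47 = 215/47 - 2*sqrt(33)/3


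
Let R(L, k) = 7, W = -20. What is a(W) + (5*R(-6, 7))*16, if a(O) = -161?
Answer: 399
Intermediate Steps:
a(W) + (5*R(-6, 7))*16 = -161 + (5*7)*16 = -161 + 35*16 = -161 + 560 = 399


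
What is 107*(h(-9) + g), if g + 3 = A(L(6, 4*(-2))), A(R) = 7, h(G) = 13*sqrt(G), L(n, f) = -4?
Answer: 428 + 4173*I ≈ 428.0 + 4173.0*I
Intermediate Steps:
g = 4 (g = -3 + 7 = 4)
107*(h(-9) + g) = 107*(13*sqrt(-9) + 4) = 107*(13*(3*I) + 4) = 107*(39*I + 4) = 107*(4 + 39*I) = 428 + 4173*I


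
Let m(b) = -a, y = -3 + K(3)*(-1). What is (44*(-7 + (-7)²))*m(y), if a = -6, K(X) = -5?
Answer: 11088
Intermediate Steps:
y = 2 (y = -3 - 5*(-1) = -3 + 5 = 2)
m(b) = 6 (m(b) = -1*(-6) = 6)
(44*(-7 + (-7)²))*m(y) = (44*(-7 + (-7)²))*6 = (44*(-7 + 49))*6 = (44*42)*6 = 1848*6 = 11088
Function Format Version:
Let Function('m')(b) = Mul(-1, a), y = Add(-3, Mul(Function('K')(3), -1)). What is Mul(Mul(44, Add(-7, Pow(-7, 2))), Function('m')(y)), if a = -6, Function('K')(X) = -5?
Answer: 11088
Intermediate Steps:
y = 2 (y = Add(-3, Mul(-5, -1)) = Add(-3, 5) = 2)
Function('m')(b) = 6 (Function('m')(b) = Mul(-1, -6) = 6)
Mul(Mul(44, Add(-7, Pow(-7, 2))), Function('m')(y)) = Mul(Mul(44, Add(-7, Pow(-7, 2))), 6) = Mul(Mul(44, Add(-7, 49)), 6) = Mul(Mul(44, 42), 6) = Mul(1848, 6) = 11088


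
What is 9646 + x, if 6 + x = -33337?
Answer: -23697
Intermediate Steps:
x = -33343 (x = -6 - 33337 = -33343)
9646 + x = 9646 - 33343 = -23697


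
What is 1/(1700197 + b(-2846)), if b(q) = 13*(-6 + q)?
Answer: 1/1663121 ≈ 6.0128e-7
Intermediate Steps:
b(q) = -78 + 13*q
1/(1700197 + b(-2846)) = 1/(1700197 + (-78 + 13*(-2846))) = 1/(1700197 + (-78 - 36998)) = 1/(1700197 - 37076) = 1/1663121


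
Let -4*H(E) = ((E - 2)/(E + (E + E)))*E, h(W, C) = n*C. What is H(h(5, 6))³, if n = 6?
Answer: -4913/216 ≈ -22.745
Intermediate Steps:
h(W, C) = 6*C
H(E) = ⅙ - E/12 (H(E) = -(E - 2)/(E + (E + E))*E/4 = -(-2 + E)/(E + 2*E)*E/4 = -(-2 + E)/((3*E))*E/4 = -(-2 + E)*(1/(3*E))*E/4 = -(-2 + E)/(3*E)*E/4 = -(-⅔ + E/3)/4 = ⅙ - E/12)
H(h(5, 6))³ = (⅙ - 6/2)³ = (⅙ - 1/12*36)³ = (⅙ - 3)³ = (-17/6)³ = -4913/216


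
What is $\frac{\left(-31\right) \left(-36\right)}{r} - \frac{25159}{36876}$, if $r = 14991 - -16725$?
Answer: $- \frac{21021923}{32487756} \approx -0.64707$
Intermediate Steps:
$r = 31716$ ($r = 14991 + 16725 = 31716$)
$\frac{\left(-31\right) \left(-36\right)}{r} - \frac{25159}{36876} = \frac{\left(-31\right) \left(-36\right)}{31716} - \frac{25159}{36876} = 1116 \cdot \frac{1}{31716} - \frac{25159}{36876} = \frac{31}{881} - \frac{25159}{36876} = - \frac{21021923}{32487756}$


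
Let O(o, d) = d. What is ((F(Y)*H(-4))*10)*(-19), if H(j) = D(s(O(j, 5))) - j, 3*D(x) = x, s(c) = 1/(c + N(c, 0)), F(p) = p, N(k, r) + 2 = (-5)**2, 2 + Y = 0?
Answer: 32015/21 ≈ 1524.5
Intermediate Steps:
Y = -2 (Y = -2 + 0 = -2)
N(k, r) = 23 (N(k, r) = -2 + (-5)**2 = -2 + 25 = 23)
s(c) = 1/(23 + c) (s(c) = 1/(c + 23) = 1/(23 + c))
D(x) = x/3
H(j) = 1/84 - j (H(j) = 1/(3*(23 + 5)) - j = (1/3)/28 - j = (1/3)*(1/28) - j = 1/84 - j)
((F(Y)*H(-4))*10)*(-19) = (-2*(1/84 - 1*(-4))*10)*(-19) = (-2*(1/84 + 4)*10)*(-19) = (-2*337/84*10)*(-19) = -337/42*10*(-19) = -1685/21*(-19) = 32015/21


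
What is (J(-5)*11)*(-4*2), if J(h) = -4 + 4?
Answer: 0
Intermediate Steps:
J(h) = 0
(J(-5)*11)*(-4*2) = (0*11)*(-4*2) = 0*(-8) = 0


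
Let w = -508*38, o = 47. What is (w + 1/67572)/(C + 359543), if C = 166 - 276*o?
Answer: -1304409887/23429712564 ≈ -0.055673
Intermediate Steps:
w = -19304
C = -12806 (C = 166 - 276*47 = 166 - 12972 = -12806)
(w + 1/67572)/(C + 359543) = (-19304 + 1/67572)/(-12806 + 359543) = (-19304 + 1/67572)/346737 = -1304409887/67572*1/346737 = -1304409887/23429712564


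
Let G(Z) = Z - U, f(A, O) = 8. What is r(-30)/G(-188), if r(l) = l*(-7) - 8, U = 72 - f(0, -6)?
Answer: -101/126 ≈ -0.80159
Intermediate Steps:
U = 64 (U = 72 - 1*8 = 72 - 8 = 64)
G(Z) = -64 + Z (G(Z) = Z - 1*64 = Z - 64 = -64 + Z)
r(l) = -8 - 7*l (r(l) = -7*l - 8 = -8 - 7*l)
r(-30)/G(-188) = (-8 - 7*(-30))/(-64 - 188) = (-8 + 210)/(-252) = 202*(-1/252) = -101/126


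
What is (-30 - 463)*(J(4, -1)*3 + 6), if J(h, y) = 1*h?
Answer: -8874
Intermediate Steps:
J(h, y) = h
(-30 - 463)*(J(4, -1)*3 + 6) = (-30 - 463)*(4*3 + 6) = -493*(12 + 6) = -493*18 = -8874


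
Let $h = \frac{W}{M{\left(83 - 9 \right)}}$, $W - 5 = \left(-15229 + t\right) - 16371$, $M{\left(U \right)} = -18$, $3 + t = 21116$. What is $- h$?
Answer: $- \frac{1747}{3} \approx -582.33$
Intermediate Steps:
$t = 21113$ ($t = -3 + 21116 = 21113$)
$W = -10482$ ($W = 5 + \left(\left(-15229 + 21113\right) - 16371\right) = 5 + \left(5884 - 16371\right) = 5 - 10487 = -10482$)
$h = \frac{1747}{3}$ ($h = - \frac{10482}{-18} = \left(-10482\right) \left(- \frac{1}{18}\right) = \frac{1747}{3} \approx 582.33$)
$- h = \left(-1\right) \frac{1747}{3} = - \frac{1747}{3}$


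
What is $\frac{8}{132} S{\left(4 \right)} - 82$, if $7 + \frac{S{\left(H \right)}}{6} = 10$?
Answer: $- \frac{890}{11} \approx -80.909$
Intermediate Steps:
$S{\left(H \right)} = 18$ ($S{\left(H \right)} = -42 + 6 \cdot 10 = -42 + 60 = 18$)
$\frac{8}{132} S{\left(4 \right)} - 82 = \frac{8}{132} \cdot 18 - 82 = 8 \cdot \frac{1}{132} \cdot 18 - 82 = \frac{2}{33} \cdot 18 - 82 = \frac{12}{11} - 82 = - \frac{890}{11}$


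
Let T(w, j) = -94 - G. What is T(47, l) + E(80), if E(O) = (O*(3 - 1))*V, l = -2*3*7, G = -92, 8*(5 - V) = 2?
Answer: 758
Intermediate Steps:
V = 19/4 (V = 5 - ⅛*2 = 5 - ¼ = 19/4 ≈ 4.7500)
l = -42 (l = -6*7 = -42)
E(O) = 19*O/2 (E(O) = (O*(3 - 1))*(19/4) = (O*2)*(19/4) = (2*O)*(19/4) = 19*O/2)
T(w, j) = -2 (T(w, j) = -94 - 1*(-92) = -94 + 92 = -2)
T(47, l) + E(80) = -2 + (19/2)*80 = -2 + 760 = 758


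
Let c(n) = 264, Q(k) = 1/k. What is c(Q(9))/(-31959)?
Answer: -88/10653 ≈ -0.0082606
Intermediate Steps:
c(Q(9))/(-31959) = 264/(-31959) = 264*(-1/31959) = -88/10653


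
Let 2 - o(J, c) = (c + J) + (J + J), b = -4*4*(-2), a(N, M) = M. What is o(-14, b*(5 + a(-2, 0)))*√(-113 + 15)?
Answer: -812*I*√2 ≈ -1148.3*I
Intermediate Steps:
b = 32 (b = -16*(-2) = 32)
o(J, c) = 2 - c - 3*J (o(J, c) = 2 - ((c + J) + (J + J)) = 2 - ((J + c) + 2*J) = 2 - (c + 3*J) = 2 + (-c - 3*J) = 2 - c - 3*J)
o(-14, b*(5 + a(-2, 0)))*√(-113 + 15) = (2 - 32*(5 + 0) - 3*(-14))*√(-113 + 15) = (2 - 32*5 + 42)*√(-98) = (2 - 1*160 + 42)*(7*I*√2) = (2 - 160 + 42)*(7*I*√2) = -812*I*√2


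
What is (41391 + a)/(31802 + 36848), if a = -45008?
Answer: -3617/68650 ≈ -0.052688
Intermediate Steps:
(41391 + a)/(31802 + 36848) = (41391 - 45008)/(31802 + 36848) = -3617/68650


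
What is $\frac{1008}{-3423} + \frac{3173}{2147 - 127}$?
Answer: $\frac{420239}{329260} \approx 1.2763$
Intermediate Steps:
$\frac{1008}{-3423} + \frac{3173}{2147 - 127} = 1008 \left(- \frac{1}{3423}\right) + \frac{3173}{2147 - 127} = - \frac{48}{163} + \frac{3173}{2020} = \frac{420239}{329260}$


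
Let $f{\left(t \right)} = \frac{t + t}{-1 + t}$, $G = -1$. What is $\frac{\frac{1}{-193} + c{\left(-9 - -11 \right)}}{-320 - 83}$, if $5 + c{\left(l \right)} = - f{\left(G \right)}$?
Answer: $\frac{1159}{77779} \approx 0.014901$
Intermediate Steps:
$f{\left(t \right)} = \frac{2 t}{-1 + t}$
$c{\left(l \right)} = -6$ ($c{\left(l \right)} = -5 - 2 \left(-1\right) \frac{1}{-1 - 1} = -5 - 2 \left(-1\right) \frac{1}{-2} = -5 - 2 \left(-1\right) \left(- \frac{1}{2}\right) = -5 - 1 = -6$)
$\frac{\frac{1}{-193} + c{\left(-9 - -11 \right)}}{-320 - 83} = \frac{\frac{1}{-193} - 6}{-320 - 83} = \frac{- \frac{1}{193} - 6}{-403} = \left(- \frac{1159}{193}\right) \left(- \frac{1}{403}\right) = \frac{1159}{77779}$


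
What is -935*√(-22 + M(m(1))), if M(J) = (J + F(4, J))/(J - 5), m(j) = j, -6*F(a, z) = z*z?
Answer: -935*I*√3198/12 ≈ -4406.3*I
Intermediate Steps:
F(a, z) = -z²/6 (F(a, z) = -z*z/6 = -z²/6)
M(J) = (J - J²/6)/(-5 + J) (M(J) = (J - J²/6)/(J - 5) = (J - J²/6)/(-5 + J))
-935*√(-22 + M(m(1))) = -935*√(-22 + (⅙)*1*(6 - 1*1)/(-5 + 1)) = -935*√(-22 + (⅙)*1*(6 - 1)/(-4)) = -935*√(-22 + (⅙)*1*(-¼)*5) = -935*√(-22 - 5/24) = -935*I*√3198/12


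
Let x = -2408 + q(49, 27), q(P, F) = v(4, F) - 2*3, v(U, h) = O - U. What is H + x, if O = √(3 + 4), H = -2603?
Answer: -5021 + √7 ≈ -5018.4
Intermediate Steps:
O = √7 ≈ 2.6458
v(U, h) = √7 - U
q(P, F) = -10 + √7 (q(P, F) = (√7 - 1*4) - 2*3 = (√7 - 4) - 6 = (-4 + √7) - 6 = -10 + √7)
x = -2418 + √7 (x = -2408 + (-10 + √7) = -2418 + √7 ≈ -2415.4)
H + x = -2603 + (-2418 + √7) = -5021 + √7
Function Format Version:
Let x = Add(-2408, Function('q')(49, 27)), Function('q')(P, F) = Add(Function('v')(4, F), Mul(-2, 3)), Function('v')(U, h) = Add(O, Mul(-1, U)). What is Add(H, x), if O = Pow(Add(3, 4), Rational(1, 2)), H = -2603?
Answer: Add(-5021, Pow(7, Rational(1, 2))) ≈ -5018.4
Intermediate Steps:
O = Pow(7, Rational(1, 2)) ≈ 2.6458
Function('v')(U, h) = Add(Pow(7, Rational(1, 2)), Mul(-1, U))
Function('q')(P, F) = Add(-10, Pow(7, Rational(1, 2))) (Function('q')(P, F) = Add(Add(Pow(7, Rational(1, 2)), Mul(-1, 4)), Mul(-2, 3)) = Add(Add(Pow(7, Rational(1, 2)), -4), -6) = Add(Add(-4, Pow(7, Rational(1, 2))), -6) = Add(-10, Pow(7, Rational(1, 2))))
x = Add(-2418, Pow(7, Rational(1, 2))) (x = Add(-2408, Add(-10, Pow(7, Rational(1, 2)))) = Add(-2418, Pow(7, Rational(1, 2))) ≈ -2415.4)
Add(H, x) = Add(-2603, Add(-2418, Pow(7, Rational(1, 2)))) = Add(-5021, Pow(7, Rational(1, 2)))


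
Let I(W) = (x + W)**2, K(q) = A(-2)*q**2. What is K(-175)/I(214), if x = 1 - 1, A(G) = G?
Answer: -30625/22898 ≈ -1.3375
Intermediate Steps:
x = 0
K(q) = -2*q**2
I(W) = W**2 (I(W) = (0 + W)**2 = W**2)
K(-175)/I(214) = (-2*(-175)**2)/(214**2) = -2*30625/45796 = -61250*1/45796 = -30625/22898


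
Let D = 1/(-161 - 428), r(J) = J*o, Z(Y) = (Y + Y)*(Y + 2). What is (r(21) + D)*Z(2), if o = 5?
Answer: 989504/589 ≈ 1680.0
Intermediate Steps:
Z(Y) = 2*Y*(2 + Y) (Z(Y) = (2*Y)*(2 + Y) = 2*Y*(2 + Y))
r(J) = 5*J (r(J) = J*5 = 5*J)
D = -1/589 (D = 1/(-589) = -1/589 ≈ -0.0016978)
(r(21) + D)*Z(2) = (5*21 - 1/589)*(2*2*(2 + 2)) = (105 - 1/589)*(2*2*4) = (61844/589)*16 = 989504/589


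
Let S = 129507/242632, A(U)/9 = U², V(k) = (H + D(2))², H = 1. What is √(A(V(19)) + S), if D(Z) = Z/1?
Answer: √10736965518630/121316 ≈ 27.010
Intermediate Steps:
D(Z) = Z (D(Z) = Z*1 = Z)
V(k) = 9 (V(k) = (1 + 2)² = 3² = 9)
A(U) = 9*U²
S = 129507/242632 (S = 129507*(1/242632) = 129507/242632 ≈ 0.53376)
√(A(V(19)) + S) = √(9*9² + 129507/242632) = √(9*81 + 129507/242632) = √(729 + 129507/242632) = √(177008235/242632) = √10736965518630/121316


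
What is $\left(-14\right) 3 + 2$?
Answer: $-40$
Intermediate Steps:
$\left(-14\right) 3 + 2 = -42 + 2 = -40$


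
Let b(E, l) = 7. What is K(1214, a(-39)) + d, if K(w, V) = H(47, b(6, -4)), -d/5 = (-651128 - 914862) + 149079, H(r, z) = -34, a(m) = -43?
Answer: 7084521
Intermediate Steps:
d = 7084555 (d = -5*((-651128 - 914862) + 149079) = -5*(-1565990 + 149079) = -5*(-1416911) = 7084555)
K(w, V) = -34
K(1214, a(-39)) + d = -34 + 7084555 = 7084521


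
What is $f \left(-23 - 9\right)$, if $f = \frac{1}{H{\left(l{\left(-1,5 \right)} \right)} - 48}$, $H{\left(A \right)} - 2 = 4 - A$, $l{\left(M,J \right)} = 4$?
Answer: $\frac{16}{23} \approx 0.69565$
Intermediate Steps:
$H{\left(A \right)} = 6 - A$ ($H{\left(A \right)} = 2 - \left(-4 + A\right) = 6 - A$)
$f = - \frac{1}{46}$ ($f = \frac{1}{\left(6 - 4\right) - 48} = \frac{1}{2 - 48} = \frac{1}{-46} = - \frac{1}{46} \approx -0.021739$)
$f \left(-23 - 9\right) = - \frac{-23 - 9}{46} = \left(- \frac{1}{46}\right) \left(-32\right) = \frac{16}{23}$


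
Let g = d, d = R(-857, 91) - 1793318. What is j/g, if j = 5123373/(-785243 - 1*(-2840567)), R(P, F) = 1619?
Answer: -1707791/1227507318492 ≈ -1.3913e-6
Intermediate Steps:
d = -1791699 (d = 1619 - 1793318 = -1791699)
g = -1791699
j = 1707791/685108 (j = 5123373/(-785243 + 2840567) = 5123373/2055324 = 5123373*(1/2055324) = 1707791/685108 ≈ 2.4927)
j/g = (1707791/685108)/(-1791699) = (1707791/685108)*(-1/1791699) = -1707791/1227507318492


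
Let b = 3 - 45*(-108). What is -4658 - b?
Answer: -9521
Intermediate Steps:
b = 4863 (b = 3 + 4860 = 4863)
-4658 - b = -4658 - 1*4863 = -4658 - 4863 = -9521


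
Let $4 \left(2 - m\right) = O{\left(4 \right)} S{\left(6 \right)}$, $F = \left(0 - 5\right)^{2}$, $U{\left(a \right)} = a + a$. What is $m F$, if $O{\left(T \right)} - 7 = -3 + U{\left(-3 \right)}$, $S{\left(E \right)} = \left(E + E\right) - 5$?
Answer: $\frac{275}{2} \approx 137.5$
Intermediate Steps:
$U{\left(a \right)} = 2 a$
$S{\left(E \right)} = -5 + 2 E$ ($S{\left(E \right)} = 2 E - 5 = -5 + 2 E$)
$O{\left(T \right)} = -2$ ($O{\left(T \right)} = 7 + \left(-3 + 2 \left(-3\right)\right) = 7 - 9 = -2$)
$F = 25$ ($F = \left(-5\right)^{2} = 25$)
$m = \frac{11}{2}$ ($m = 2 - \frac{\left(-2\right) \left(-5 + 2 \cdot 6\right)}{4} = 2 - \frac{\left(-2\right) \left(-5 + 12\right)}{4} = 2 - \frac{\left(-2\right) 7}{4} = 2 - - \frac{7}{2} = 2 + \frac{7}{2} = \frac{11}{2} \approx 5.5$)
$m F = \frac{11}{2} \cdot 25 = \frac{275}{2}$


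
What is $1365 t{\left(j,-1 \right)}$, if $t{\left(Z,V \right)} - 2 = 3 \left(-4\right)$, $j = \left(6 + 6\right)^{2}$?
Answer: $-13650$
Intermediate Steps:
$j = 144$ ($j = 12^{2} = 144$)
$t{\left(Z,V \right)} = -10$ ($t{\left(Z,V \right)} = 2 + 3 \left(-4\right) = 2 - 12 = -10$)
$1365 t{\left(j,-1 \right)} = 1365 \left(-10\right) = -13650$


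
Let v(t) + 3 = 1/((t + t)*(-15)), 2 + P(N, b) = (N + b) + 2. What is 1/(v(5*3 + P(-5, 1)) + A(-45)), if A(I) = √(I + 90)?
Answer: 327030/3918419 + 326700*√5/3918419 ≈ 0.26989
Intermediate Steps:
P(N, b) = N + b (P(N, b) = -2 + ((N + b) + 2) = -2 + (2 + N + b) = N + b)
A(I) = √(90 + I)
v(t) = -3 - 1/(30*t) (v(t) = -3 + 1/((t + t)*(-15)) = -3 - 1/15/(2*t) = -3 + (1/(2*t))*(-1/15) = -3 - 1/(30*t))
1/(v(5*3 + P(-5, 1)) + A(-45)) = 1/((-3 - 1/(30*(5*3 + (-5 + 1)))) + √(90 - 45)) = 1/((-3 - 1/(30*(15 - 4))) + √45) = 1/((-3 - 1/30/11) + 3*√5) = 1/((-3 - 1/30*1/11) + 3*√5) = 1/((-3 - 1/330) + 3*√5) = 1/(-991/330 + 3*√5)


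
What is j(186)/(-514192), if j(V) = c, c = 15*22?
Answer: -165/257096 ≈ -0.00064178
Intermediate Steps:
c = 330
j(V) = 330
j(186)/(-514192) = 330/(-514192) = 330*(-1/514192) = -165/257096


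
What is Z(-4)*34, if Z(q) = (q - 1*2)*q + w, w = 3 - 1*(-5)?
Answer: 1088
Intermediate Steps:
w = 8 (w = 3 + 5 = 8)
Z(q) = 8 + q*(-2 + q) (Z(q) = (q - 1*2)*q + 8 = (q - 2)*q + 8 = (-2 + q)*q + 8 = q*(-2 + q) + 8 = 8 + q*(-2 + q))
Z(-4)*34 = (8 + (-4)**2 - 2*(-4))*34 = (8 + 16 + 8)*34 = 32*34 = 1088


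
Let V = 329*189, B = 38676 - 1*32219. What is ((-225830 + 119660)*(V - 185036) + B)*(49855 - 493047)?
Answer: -5780784516687944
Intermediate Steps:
B = 6457 (B = 38676 - 32219 = 6457)
V = 62181
((-225830 + 119660)*(V - 185036) + B)*(49855 - 493047) = ((-225830 + 119660)*(62181 - 185036) + 6457)*(49855 - 493047) = (-106170*(-122855) + 6457)*(-443192) = (13043515350 + 6457)*(-443192) = 13043521807*(-443192) = -5780784516687944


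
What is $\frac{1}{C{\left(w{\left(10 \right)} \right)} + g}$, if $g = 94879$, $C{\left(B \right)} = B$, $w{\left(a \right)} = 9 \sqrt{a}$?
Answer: $\frac{94879}{9002023831} - \frac{9 \sqrt{10}}{9002023831} \approx 1.0537 \cdot 10^{-5}$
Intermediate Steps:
$\frac{1}{C{\left(w{\left(10 \right)} \right)} + g} = \frac{1}{9 \sqrt{10} + 94879} = \frac{1}{94879 + 9 \sqrt{10}}$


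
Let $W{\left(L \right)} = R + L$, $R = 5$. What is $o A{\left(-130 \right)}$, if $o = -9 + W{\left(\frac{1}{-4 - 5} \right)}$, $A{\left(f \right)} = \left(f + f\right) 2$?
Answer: $\frac{19240}{9} \approx 2137.8$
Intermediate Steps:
$W{\left(L \right)} = 5 + L$
$A{\left(f \right)} = 4 f$ ($A{\left(f \right)} = 2 f 2 = 4 f$)
$o = - \frac{37}{9}$ ($o = -9 + \left(5 + \frac{1}{-4 - 5}\right) = -9 + \left(5 + \frac{1}{-9}\right) = -9 + \left(5 - \frac{1}{9}\right) = -9 + \frac{44}{9} = - \frac{37}{9} \approx -4.1111$)
$o A{\left(-130 \right)} = - \frac{37 \cdot 4 \left(-130\right)}{9} = \left(- \frac{37}{9}\right) \left(-520\right) = \frac{19240}{9}$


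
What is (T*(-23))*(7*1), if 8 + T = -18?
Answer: 4186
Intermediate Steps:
T = -26 (T = -8 - 18 = -26)
(T*(-23))*(7*1) = (-26*(-23))*(7*1) = 598*7 = 4186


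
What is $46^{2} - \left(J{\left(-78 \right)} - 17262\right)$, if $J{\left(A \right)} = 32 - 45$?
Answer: $19391$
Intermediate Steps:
$J{\left(A \right)} = -13$
$46^{2} - \left(J{\left(-78 \right)} - 17262\right) = 46^{2} - \left(-13 - 17262\right) = 2116 - -17275 = 2116 + 17275 = 19391$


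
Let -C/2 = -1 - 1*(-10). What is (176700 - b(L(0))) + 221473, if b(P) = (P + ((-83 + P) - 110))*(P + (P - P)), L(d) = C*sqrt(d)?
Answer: 398173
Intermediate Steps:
C = -18 (C = -2*(-1 - 1*(-10)) = -2*(-1 + 10) = -2*9 = -18)
L(d) = -18*sqrt(d)
b(P) = P*(-193 + 2*P) (b(P) = (P + (-193 + P))*(P + 0) = (-193 + 2*P)*P = P*(-193 + 2*P))
(176700 - b(L(0))) + 221473 = (176700 - (-18*sqrt(0))*(-193 + 2*(-18*sqrt(0)))) + 221473 = (176700 - (-18*0)*(-193 + 2*(-18*0))) + 221473 = (176700 - 0*(-193 + 2*0)) + 221473 = (176700 - 0*(-193 + 0)) + 221473 = (176700 - 0*(-193)) + 221473 = (176700 - 1*0) + 221473 = (176700 + 0) + 221473 = 176700 + 221473 = 398173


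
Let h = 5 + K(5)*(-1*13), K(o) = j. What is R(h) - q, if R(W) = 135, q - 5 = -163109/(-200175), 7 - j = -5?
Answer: 25859641/200175 ≈ 129.19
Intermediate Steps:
j = 12 (j = 7 - 1*(-5) = 7 + 5 = 12)
K(o) = 12
h = -151 (h = 5 + 12*(-1*13) = 5 + 12*(-13) = 5 - 156 = -151)
q = 1163984/200175 (q = 5 - 163109/(-200175) = 5 - 163109*(-1/200175) = 5 + 163109/200175 = 1163984/200175 ≈ 5.8148)
R(h) - q = 135 - 1*1163984/200175 = 135 - 1163984/200175 = 25859641/200175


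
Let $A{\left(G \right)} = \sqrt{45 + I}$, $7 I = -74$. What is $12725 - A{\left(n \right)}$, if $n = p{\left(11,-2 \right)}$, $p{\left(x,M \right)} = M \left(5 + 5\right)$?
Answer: $12725 - \frac{\sqrt{1687}}{7} \approx 12719.0$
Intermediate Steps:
$I = - \frac{74}{7}$ ($I = \frac{1}{7} \left(-74\right) = - \frac{74}{7} \approx -10.571$)
$p{\left(x,M \right)} = 10 M$ ($p{\left(x,M \right)} = M 10 = 10 M$)
$n = -20$ ($n = 10 \left(-2\right) = -20$)
$A{\left(G \right)} = \frac{\sqrt{1687}}{7}$ ($A{\left(G \right)} = \sqrt{45 - \frac{74}{7}} = \sqrt{\frac{241}{7}} = \frac{\sqrt{1687}}{7}$)
$12725 - A{\left(n \right)} = 12725 - \frac{\sqrt{1687}}{7}$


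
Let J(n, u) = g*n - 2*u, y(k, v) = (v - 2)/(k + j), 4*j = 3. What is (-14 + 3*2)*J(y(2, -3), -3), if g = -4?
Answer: -1168/11 ≈ -106.18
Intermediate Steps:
j = ¾ (j = (¼)*3 = ¾ ≈ 0.75000)
y(k, v) = (-2 + v)/(¾ + k) (y(k, v) = (v - 2)/(k + ¾) = (-2 + v)/(¾ + k))
J(n, u) = -4*n - 2*u
(-14 + 3*2)*J(y(2, -3), -3) = (-14 + 3*2)*(-16*(-2 - 3)/(3 + 4*2) - 2*(-3)) = (-14 + 6)*(-16*(-5)/(3 + 8) + 6) = -8*(-16*(-5)/11 + 6) = -8*(-4*(-20/11) + 6) = -8*(80/11 + 6) = -8*146/11 = -1168/11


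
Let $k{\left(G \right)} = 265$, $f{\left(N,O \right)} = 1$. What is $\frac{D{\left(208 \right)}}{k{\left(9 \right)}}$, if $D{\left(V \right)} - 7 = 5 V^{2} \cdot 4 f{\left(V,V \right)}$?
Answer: $\frac{865287}{265} \approx 3265.2$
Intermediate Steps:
$D{\left(V \right)} = 7 + 20 V^{2}$ ($D{\left(V \right)} = 7 + 5 V^{2} \cdot 4 \cdot 1 = 7 + 20 V^{2} \cdot 1 = 7 + 20 V^{2}$)
$\frac{D{\left(208 \right)}}{k{\left(9 \right)}} = \frac{7 + 20 \cdot 208^{2}}{265} = \left(7 + 20 \cdot 43264\right) \frac{1}{265} = \left(7 + 865280\right) \frac{1}{265} = 865287 \cdot \frac{1}{265} = \frac{865287}{265}$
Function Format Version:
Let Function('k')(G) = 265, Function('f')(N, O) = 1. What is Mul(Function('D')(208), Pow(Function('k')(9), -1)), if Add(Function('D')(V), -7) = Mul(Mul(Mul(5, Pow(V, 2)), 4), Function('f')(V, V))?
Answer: Rational(865287, 265) ≈ 3265.2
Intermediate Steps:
Function('D')(V) = Add(7, Mul(20, Pow(V, 2))) (Function('D')(V) = Add(7, Mul(Mul(Mul(5, Pow(V, 2)), 4), 1)) = Add(7, Mul(Mul(20, Pow(V, 2)), 1)) = Add(7, Mul(20, Pow(V, 2))))
Mul(Function('D')(208), Pow(Function('k')(9), -1)) = Mul(Add(7, Mul(20, Pow(208, 2))), Pow(265, -1)) = Mul(Add(7, Mul(20, 43264)), Rational(1, 265)) = Mul(Add(7, 865280), Rational(1, 265)) = Mul(865287, Rational(1, 265)) = Rational(865287, 265)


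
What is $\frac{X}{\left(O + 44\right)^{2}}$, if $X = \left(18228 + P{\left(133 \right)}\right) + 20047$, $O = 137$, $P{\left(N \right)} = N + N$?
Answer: $\frac{38541}{32761} \approx 1.1764$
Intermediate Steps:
$P{\left(N \right)} = 2 N$
$X = 38541$ ($X = \left(18228 + 2 \cdot 133\right) + 20047 = \left(18228 + 266\right) + 20047 = 18494 + 20047 = 38541$)
$\frac{X}{\left(O + 44\right)^{2}} = \frac{38541}{\left(137 + 44\right)^{2}} = \frac{38541}{181^{2}} = \frac{38541}{32761}$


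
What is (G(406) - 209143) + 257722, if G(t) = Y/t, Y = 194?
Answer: 9861634/203 ≈ 48580.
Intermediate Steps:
G(t) = 194/t
(G(406) - 209143) + 257722 = (194/406 - 209143) + 257722 = (194*(1/406) - 209143) + 257722 = (97/203 - 209143) + 257722 = -42455932/203 + 257722 = 9861634/203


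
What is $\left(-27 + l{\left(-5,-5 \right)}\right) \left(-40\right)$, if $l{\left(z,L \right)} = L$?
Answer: $1280$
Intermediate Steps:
$\left(-27 + l{\left(-5,-5 \right)}\right) \left(-40\right) = \left(-27 - 5\right) \left(-40\right) = \left(-32\right) \left(-40\right) = 1280$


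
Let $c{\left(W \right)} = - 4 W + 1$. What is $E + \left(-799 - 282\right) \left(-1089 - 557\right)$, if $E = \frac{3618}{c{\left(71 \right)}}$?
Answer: $\frac{503545640}{283} \approx 1.7793 \cdot 10^{6}$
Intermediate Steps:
$c{\left(W \right)} = 1 - 4 W$
$E = - \frac{3618}{283}$ ($E = \frac{3618}{1 - 284} = \frac{3618}{-283} = 3618 \left(- \frac{1}{283}\right) = - \frac{3618}{283} \approx -12.784$)
$E + \left(-799 - 282\right) \left(-1089 - 557\right) = - \frac{3618}{283} + \left(-799 - 282\right) \left(-1089 - 557\right) = - \frac{3618}{283} - -1779326 = - \frac{3618}{283} + 1779326 = \frac{503545640}{283}$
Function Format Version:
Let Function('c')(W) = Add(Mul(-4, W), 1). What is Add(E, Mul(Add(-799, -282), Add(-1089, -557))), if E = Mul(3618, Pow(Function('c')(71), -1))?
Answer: Rational(503545640, 283) ≈ 1.7793e+6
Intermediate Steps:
Function('c')(W) = Add(1, Mul(-4, W))
E = Rational(-3618, 283) (E = Mul(3618, Pow(Add(1, Mul(-4, 71)), -1)) = Mul(3618, Pow(Add(1, -284), -1)) = Mul(3618, Pow(-283, -1)) = Mul(3618, Rational(-1, 283)) = Rational(-3618, 283) ≈ -12.784)
Add(E, Mul(Add(-799, -282), Add(-1089, -557))) = Add(Rational(-3618, 283), Mul(Add(-799, -282), Add(-1089, -557))) = Add(Rational(-3618, 283), Mul(-1081, -1646)) = Add(Rational(-3618, 283), 1779326) = Rational(503545640, 283)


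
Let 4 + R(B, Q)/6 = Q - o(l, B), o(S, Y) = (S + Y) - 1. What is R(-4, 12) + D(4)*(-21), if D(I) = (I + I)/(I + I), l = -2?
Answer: 69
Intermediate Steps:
o(S, Y) = -1 + S + Y
D(I) = 1 (D(I) = (2*I)/((2*I)) = (2*I)*(1/(2*I)) = 1)
R(B, Q) = -6 - 6*B + 6*Q (R(B, Q) = -24 + 6*(Q - (-1 - 2 + B)) = -24 + 6*(Q - (-3 + B)) = -24 + 6*(Q + (3 - B)) = -24 + 6*(3 + Q - B) = -24 + (18 - 6*B + 6*Q) = -6 - 6*B + 6*Q)
R(-4, 12) + D(4)*(-21) = (-6 - 6*(-4) + 6*12) + 1*(-21) = (-6 + 24 + 72) - 21 = 90 - 21 = 69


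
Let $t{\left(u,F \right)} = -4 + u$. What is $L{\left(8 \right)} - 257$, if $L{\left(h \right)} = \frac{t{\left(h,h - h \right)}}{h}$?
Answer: $- \frac{513}{2} \approx -256.5$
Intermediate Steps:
$L{\left(h \right)} = \frac{-4 + h}{h}$
$L{\left(8 \right)} - 257 = \frac{-4 + 8}{8} - 257 = \frac{1}{8} \cdot 4 - 257 = \frac{1}{2} - 257 = - \frac{513}{2}$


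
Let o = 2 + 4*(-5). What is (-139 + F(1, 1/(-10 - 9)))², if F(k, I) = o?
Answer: 24649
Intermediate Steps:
o = -18 (o = 2 - 20 = -18)
F(k, I) = -18
(-139 + F(1, 1/(-10 - 9)))² = (-139 - 18)² = (-157)² = 24649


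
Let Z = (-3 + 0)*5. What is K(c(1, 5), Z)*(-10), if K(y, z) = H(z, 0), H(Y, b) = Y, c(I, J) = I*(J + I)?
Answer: 150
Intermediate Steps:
c(I, J) = I*(I + J)
Z = -15 (Z = -3*5 = -15)
K(y, z) = z
K(c(1, 5), Z)*(-10) = -15*(-10) = 150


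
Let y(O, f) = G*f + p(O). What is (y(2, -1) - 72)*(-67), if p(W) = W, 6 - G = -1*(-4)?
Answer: 4824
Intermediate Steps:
G = 2 (G = 6 - (-1)*(-4) = 6 - 1*4 = 6 - 4 = 2)
y(O, f) = O + 2*f (y(O, f) = 2*f + O = O + 2*f)
(y(2, -1) - 72)*(-67) = ((2 + 2*(-1)) - 72)*(-67) = ((2 - 2) - 72)*(-67) = (0 - 72)*(-67) = -72*(-67) = 4824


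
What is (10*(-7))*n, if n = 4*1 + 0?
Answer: -280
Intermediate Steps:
n = 4 (n = 4 + 0 = 4)
(10*(-7))*n = (10*(-7))*4 = -70*4 = -280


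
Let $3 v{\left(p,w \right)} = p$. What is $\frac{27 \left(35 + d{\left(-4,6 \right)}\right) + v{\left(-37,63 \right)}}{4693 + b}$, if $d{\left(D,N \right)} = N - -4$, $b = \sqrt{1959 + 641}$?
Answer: $\frac{1302488}{5081919} - \frac{36080 \sqrt{26}}{66064947} \approx 0.25351$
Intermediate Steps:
$b = 10 \sqrt{26}$ ($b = \sqrt{2600} = 10 \sqrt{26} \approx 50.99$)
$v{\left(p,w \right)} = \frac{p}{3}$
$d{\left(D,N \right)} = 4 + N$ ($d{\left(D,N \right)} = N + 4 = 4 + N$)
$\frac{27 \left(35 + d{\left(-4,6 \right)}\right) + v{\left(-37,63 \right)}}{4693 + b} = \frac{27 \left(35 + \left(4 + 6\right)\right) + \frac{1}{3} \left(-37\right)}{4693 + 10 \sqrt{26}} = \frac{27 \left(35 + 10\right) - \frac{37}{3}}{4693 + 10 \sqrt{26}} = \frac{27 \cdot 45 - \frac{37}{3}}{4693 + 10 \sqrt{26}} = \frac{1215 - \frac{37}{3}}{4693 + 10 \sqrt{26}} = \frac{3608}{3 \left(4693 + 10 \sqrt{26}\right)}$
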